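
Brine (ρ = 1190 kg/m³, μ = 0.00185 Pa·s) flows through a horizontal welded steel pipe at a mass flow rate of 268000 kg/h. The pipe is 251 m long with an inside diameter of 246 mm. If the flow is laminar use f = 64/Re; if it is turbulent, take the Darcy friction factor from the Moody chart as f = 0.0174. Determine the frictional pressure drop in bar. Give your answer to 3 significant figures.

ṁ = 268000 kg/h = 268000/3600 = 74.44 kg/s.
A = πD²/4 = π(0.246)²/4 = 0.04753 m²; mean velocity V = ṁ/(ρA) = 74.44/(1190 · 0.04753) = 1.316 m/s.
Reynolds number Re = ρVD/μ = 1190 · 1.316 · 0.246 / 0.00185 = 2.083e+05.
Re > 4000 → turbulent; use the Moody-chart value f = 0.0174.
Darcy-Weisbach: ΔP = f(L/D)(ρV²/2) = 0.0174·(251/0.246)·(1190·1.316²/2) = 0.0174·1020·1031 = 1.83e+04 Pa.
ΔP = 1.83e+04 Pa = 0.183 bar.

ΔP ≈ 0.183 bar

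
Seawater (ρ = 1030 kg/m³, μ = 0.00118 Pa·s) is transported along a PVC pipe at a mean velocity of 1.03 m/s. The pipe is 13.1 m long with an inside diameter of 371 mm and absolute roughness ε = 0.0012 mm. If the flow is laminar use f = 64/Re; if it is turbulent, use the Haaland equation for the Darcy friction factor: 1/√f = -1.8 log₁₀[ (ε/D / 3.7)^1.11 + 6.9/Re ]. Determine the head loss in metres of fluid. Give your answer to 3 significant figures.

h_f ≈ 0.0269 m

Reynolds number Re = ρVD/μ = 1030 · 1.03 · 0.371 / 0.00118 = 3.336e+05.
Re > 4000 → turbulent. Relative roughness ε/D = 1.2e-06/0.371 = 3.23e-06. Haaland: 1/√f = -1.8 log₁₀[(3.23e-06/3.7)^1.11 + 6.9/3.336e+05] = -1.8 log₁₀[1.88e-07 + 2.07e-05] = 8.425, so f = 0.01409.
Darcy-Weisbach: ΔP = f(L/D)(ρV²/2) = 0.01409·(13.1/0.371)·(1030·1.03²/2) = 0.01409·35.31·546.4 = 271.8 Pa.
Head loss h_f = ΔP/(ρg) = 271.8/(1030·9.81) = 0.0269 m.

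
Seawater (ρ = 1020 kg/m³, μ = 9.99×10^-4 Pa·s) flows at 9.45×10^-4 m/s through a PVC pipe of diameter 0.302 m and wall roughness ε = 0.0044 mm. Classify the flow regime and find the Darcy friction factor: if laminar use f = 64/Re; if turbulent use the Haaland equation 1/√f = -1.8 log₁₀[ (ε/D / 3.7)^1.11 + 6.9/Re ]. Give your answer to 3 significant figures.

Re = ρVD/μ = 1020·0.000945·0.302/0.000999 = 291.4.
Re < 2300 → laminar, so f = 64/Re = 0.2196 (roughness is irrelevant in laminar flow).

f ≈ 0.220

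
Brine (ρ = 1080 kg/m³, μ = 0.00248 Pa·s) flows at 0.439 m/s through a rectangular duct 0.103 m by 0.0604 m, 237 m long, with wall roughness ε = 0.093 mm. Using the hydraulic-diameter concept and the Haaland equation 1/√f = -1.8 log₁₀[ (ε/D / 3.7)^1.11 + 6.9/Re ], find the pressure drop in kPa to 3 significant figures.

ΔP ≈ 9.68 kPa

Hydraulic diameter D_h = 4A/P = 4·(0.103·0.0604)/(2·(0.103+0.0604)) = 0.02488/0.3268 = 0.07615 m.
Re = ρVD_h/μ = 1080·0.439·0.07615/0.00248 = 1.456e+04.
ε/D_h = 9.3e-05/0.07615 = 0.00122; Haaland gives 1/√f = -1.8 log₁₀[0.000137+0.000474] = 5.786, so f = 0.02987.
ΔP = f(L/D_h)(ρV²/2) = 0.02987·237/0.07615·104.1 = 9677 Pa.
ΔP = 9.68 kPa.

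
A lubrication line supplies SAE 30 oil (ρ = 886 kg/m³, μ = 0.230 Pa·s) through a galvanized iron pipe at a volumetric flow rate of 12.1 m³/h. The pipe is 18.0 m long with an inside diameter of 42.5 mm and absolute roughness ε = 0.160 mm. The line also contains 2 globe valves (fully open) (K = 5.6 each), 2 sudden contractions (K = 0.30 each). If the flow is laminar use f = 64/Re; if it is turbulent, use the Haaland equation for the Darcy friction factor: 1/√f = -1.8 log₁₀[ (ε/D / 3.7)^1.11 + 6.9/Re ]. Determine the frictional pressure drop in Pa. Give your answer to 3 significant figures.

Q = 12.1 m³/h = 12.1/3600 = 0.003361 m³/s.
Cross-sectional area A = πD²/4 = π(0.0425)²/4 = 0.001419 m²; mean velocity V = Q/A = 0.003361/0.001419 = 2.369 m/s.
Reynolds number Re = ρVD/μ = 886 · 2.369 · 0.0425 / 0.23 = 387.9.
Re < 2300 → laminar flow, so f = 64/Re = 64/387.9 = 0.165 (the turbulent correlation is not needed).
Total minor-loss coefficient ΣK = 2·5.6 + 2·0.3 = 11.8.
ΔP = [f·L/D + ΣK]·(ρV²/2) = [0.165·18/0.0425 + 11.8]·(886·2.369²/2) = [69.88 + 11.8]·2487 = 2.031e+05 Pa.

ΔP ≈ 203000 Pa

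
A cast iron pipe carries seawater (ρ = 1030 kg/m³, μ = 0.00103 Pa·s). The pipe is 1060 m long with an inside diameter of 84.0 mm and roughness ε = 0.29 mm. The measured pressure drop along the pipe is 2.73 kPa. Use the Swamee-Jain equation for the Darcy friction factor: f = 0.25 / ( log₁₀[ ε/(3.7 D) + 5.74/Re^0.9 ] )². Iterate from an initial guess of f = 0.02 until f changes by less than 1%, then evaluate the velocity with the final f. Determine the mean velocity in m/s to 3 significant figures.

V ≈ 0.106 m/s

Rearranging Darcy-Weisbach: V = √(2·ΔP·D/(f·L·ρ)). With ε/D = 0.00029/0.084 = 0.00345, iterate starting from f = 0.02:
  f = 0.02 → V = √(2·2730·0.084/(0.02·1060·1030)) = 0.1449 m/s; Re = ρVD/μ = 1.217e+04; f → 0.03508
  f = 0.03508 → V = 0.1094 m/s; Re = 9191; f → 0.03687
  f = 0.03687 → V = 0.1067 m/s; Re = 8967; f → 0.03704
Converged (Δf/f < 1%). With the final f = 0.03704: V = √(2·2730·0.084/(0.03704·1060·1030)) = 0.1065 m/s.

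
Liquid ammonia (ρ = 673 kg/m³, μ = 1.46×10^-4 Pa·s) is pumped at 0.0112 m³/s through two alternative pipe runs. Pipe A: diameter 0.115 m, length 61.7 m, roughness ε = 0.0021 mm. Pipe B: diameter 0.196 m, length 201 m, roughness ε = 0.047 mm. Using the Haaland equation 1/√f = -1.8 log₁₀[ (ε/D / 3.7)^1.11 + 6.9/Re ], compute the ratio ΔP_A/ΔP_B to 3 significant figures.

ΔP_A/ΔP_B ≈ 3.54

Pipe A: V = Q/A = 0.0112/0.01039 = 1.078 m/s; Re = 5.716e+05; ε/D = 1.83e-05; Haaland → f = 0.01299; ΔP_A = f(L/D)(ρV²/2) = 2727 Pa.
Pipe B: V = Q/A = 0.0112/0.03017 = 0.3712 m/s; Re = 3.354e+05; ε/D = 0.00024; Haaland → f = 0.01619; ΔP_B = f(L/D)(ρV²/2) = 769.8 Pa.
ΔP_A/ΔP_B = 2727/769.8 = 3.54.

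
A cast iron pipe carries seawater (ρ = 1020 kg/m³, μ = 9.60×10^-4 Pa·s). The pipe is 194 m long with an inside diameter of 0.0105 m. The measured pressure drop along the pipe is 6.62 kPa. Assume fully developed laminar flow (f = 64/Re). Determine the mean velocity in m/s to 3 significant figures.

V ≈ 0.122 m/s

For laminar flow, f = 64/Re with Re = ρVD/μ, so Darcy-Weisbach reduces to ΔP = 32μLV/D². Solving for V: V = ΔP·D²/(32μL) = 6620·(0.0105)²/(32·0.00096·194) = 0.1225 m/s.
Check: Re = ρVD/μ = 1020·0.1225·0.0105/0.00096 = 1366 < 2300, so the laminar assumption holds.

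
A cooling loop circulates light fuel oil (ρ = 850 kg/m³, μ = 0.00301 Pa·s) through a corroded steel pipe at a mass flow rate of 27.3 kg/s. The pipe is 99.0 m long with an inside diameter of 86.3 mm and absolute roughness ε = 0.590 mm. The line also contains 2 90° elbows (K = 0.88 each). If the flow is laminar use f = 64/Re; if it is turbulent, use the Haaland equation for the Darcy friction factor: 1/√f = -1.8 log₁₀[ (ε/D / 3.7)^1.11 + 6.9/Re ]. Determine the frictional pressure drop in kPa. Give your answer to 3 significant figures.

ΔP ≈ 523 kPa

A = πD²/4 = π(0.0863)²/4 = 0.005849 m²; mean velocity V = ṁ/(ρA) = 27.3/(850 · 0.005849) = 5.491 m/s.
Reynolds number Re = ρVD/μ = 850 · 5.491 · 0.0863 / 0.00301 = 1.338e+05.
Re > 4000 → turbulent. Relative roughness ε/D = 0.00059/0.0863 = 0.00684. Haaland: 1/√f = -1.8 log₁₀[(0.00684/3.7)^1.11 + 6.9/1.338e+05] = -1.8 log₁₀[0.000925 + 5.16e-05] = 5.419, so f = 0.03406.
Total minor-loss coefficient ΣK = 2·0.88 = 1.76.
ΔP = [f·L/D + ΣK]·(ρV²/2) = [0.03406·99/0.0863 + 1.76]·(850·5.491²/2) = [39.07 + 1.76]·1.281e+04 = 5.231e+05 Pa.
ΔP = 5.231e+05 Pa = 523 kPa.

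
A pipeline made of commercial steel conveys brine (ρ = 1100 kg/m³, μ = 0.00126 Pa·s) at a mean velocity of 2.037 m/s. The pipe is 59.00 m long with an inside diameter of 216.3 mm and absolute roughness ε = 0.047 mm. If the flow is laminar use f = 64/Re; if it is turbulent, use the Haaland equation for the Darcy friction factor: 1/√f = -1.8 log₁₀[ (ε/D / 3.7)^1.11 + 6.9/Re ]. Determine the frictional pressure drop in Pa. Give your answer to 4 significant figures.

ΔP ≈ 9836 Pa

Reynolds number Re = ρVD/μ = 1100 · 2.037 · 0.2163 / 0.00126 = 3.847e+05.
Re > 4000 → turbulent. Relative roughness ε/D = 4.7e-05/0.2163 = 0.000217. Haaland: 1/√f = -1.8 log₁₀[(0.000217/3.7)^1.11 + 6.9/3.847e+05] = -1.8 log₁₀[2.01e-05 + 1.79e-05] = 7.955, so f = 0.0158.
Darcy-Weisbach: ΔP = f(L/D)(ρV²/2) = 0.0158·(59/0.2163)·(1100·2.037²/2) = 0.0158·272.8·2282 = 9836 Pa.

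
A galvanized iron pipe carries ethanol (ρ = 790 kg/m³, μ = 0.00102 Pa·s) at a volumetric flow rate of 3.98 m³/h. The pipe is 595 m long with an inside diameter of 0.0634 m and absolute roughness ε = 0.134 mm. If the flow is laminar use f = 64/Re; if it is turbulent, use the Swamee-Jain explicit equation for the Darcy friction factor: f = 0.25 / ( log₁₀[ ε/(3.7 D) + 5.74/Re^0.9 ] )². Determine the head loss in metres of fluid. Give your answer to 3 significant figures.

h_f ≈ 1.82 m

Q = 3.98 m³/h = 3.98/3600 = 0.001106 m³/s.
Cross-sectional area A = πD²/4 = π(0.0634)²/4 = 0.003157 m²; mean velocity V = Q/A = 0.001106/0.003157 = 0.3502 m/s.
Reynolds number Re = ρVD/μ = 790 · 0.3502 · 0.0634 / 0.00102 = 1.72e+04.
Re > 4000 → turbulent. Relative roughness ε/D = 0.000134/0.0634 = 0.00211. Swamee-Jain: f = 0.25/(log₁₀[0.00211/3.7 + 5.74/1.72e+04^0.9])² = 0.25/(log₁₀[0.000571 + 0.000885])² = 0.25/(-2.837)² = 0.03107.
Darcy-Weisbach: ΔP = f(L/D)(ρV²/2) = 0.03107·(595/0.0634)·(790·0.3502²/2) = 0.03107·9385·48.44 = 1.412e+04 Pa.
Head loss h_f = ΔP/(ρg) = 1.412e+04/(790·9.81) = 1.82 m.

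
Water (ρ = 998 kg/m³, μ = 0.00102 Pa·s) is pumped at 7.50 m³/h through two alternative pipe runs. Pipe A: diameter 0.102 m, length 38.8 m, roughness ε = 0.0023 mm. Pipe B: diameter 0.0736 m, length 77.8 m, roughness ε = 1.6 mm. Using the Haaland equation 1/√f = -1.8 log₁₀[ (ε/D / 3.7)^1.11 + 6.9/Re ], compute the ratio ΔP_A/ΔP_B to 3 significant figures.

ΔP_A/ΔP_B ≈ 0.0462

Pipe A: V = Q/A = 0.002083/0.008171 = 0.255 m/s; Re = 2.544e+04; ε/D = 2.25e-05; Haaland → f = 0.0243; ΔP_A = f(L/D)(ρV²/2) = 299.8 Pa.
Pipe B: V = Q/A = 0.002083/0.004254 = 0.4897 m/s; Re = 3.526e+04; ε/D = 0.0217; Haaland → f = 0.05135; ΔP_B = f(L/D)(ρV²/2) = 6495 Pa.
ΔP_A/ΔP_B = 299.8/6495 = 0.0462.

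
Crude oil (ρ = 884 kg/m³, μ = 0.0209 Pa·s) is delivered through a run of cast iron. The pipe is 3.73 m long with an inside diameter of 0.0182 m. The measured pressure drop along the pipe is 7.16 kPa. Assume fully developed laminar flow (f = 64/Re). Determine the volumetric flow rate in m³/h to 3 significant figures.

For laminar flow, f = 64/Re with Re = ρVD/μ, so Darcy-Weisbach reduces to ΔP = 32μLV/D². Solving for V: V = ΔP·D²/(32μL) = 7160·(0.0182)²/(32·0.0209·3.73) = 0.9507 m/s.
Check: Re = ρVD/μ = 884·0.9507·0.0182/0.0209 = 731.9 < 2300, so the laminar assumption holds.
Q = V·A = 0.9507·(π/4·0.0182²) = 0.0002473 m³/s = 0.890 m³/h.

Q ≈ 0.890 m³/h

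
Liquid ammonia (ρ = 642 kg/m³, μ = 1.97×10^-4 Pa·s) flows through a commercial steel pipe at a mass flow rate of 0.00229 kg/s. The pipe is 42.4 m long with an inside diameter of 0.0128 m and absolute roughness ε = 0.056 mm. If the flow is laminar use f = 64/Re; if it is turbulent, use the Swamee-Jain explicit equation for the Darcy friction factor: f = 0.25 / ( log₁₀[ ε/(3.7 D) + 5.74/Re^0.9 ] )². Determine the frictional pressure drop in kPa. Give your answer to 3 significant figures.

ΔP ≈ 0.0452 kPa

A = πD²/4 = π(0.0128)²/4 = 0.0001287 m²; mean velocity V = ṁ/(ρA) = 0.00229/(642 · 0.0001287) = 0.02772 m/s.
Reynolds number Re = ρVD/μ = 642 · 0.02772 · 0.0128 / 0.000197 = 1156.
Re < 2300 → laminar flow, so f = 64/Re = 64/1156 = 0.05535 (the turbulent correlation is not needed).
Darcy-Weisbach: ΔP = f(L/D)(ρV²/2) = 0.05535·(42.4/0.0128)·(642·0.02772²/2) = 0.05535·3312·0.2467 = 45.22 Pa.
ΔP = 45.22 Pa = 0.0452 kPa.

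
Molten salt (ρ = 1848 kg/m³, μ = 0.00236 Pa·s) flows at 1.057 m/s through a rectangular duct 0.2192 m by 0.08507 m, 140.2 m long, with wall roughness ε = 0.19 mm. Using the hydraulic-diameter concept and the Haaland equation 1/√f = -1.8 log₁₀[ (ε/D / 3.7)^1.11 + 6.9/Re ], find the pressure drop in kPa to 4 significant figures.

Hydraulic diameter D_h = 4A/P = 4·(0.2192·0.08507)/(2·(0.2192+0.08507)) = 0.07459/0.6085 = 0.1226 m.
Re = ρVD_h/μ = 1848·1.057·0.1226/0.00236 = 1.015e+05.
ε/D_h = 0.00019/0.1226 = 0.00155; Haaland gives 1/√f = -1.8 log₁₀[0.000178+6.8e-05] = 6.496, so f = 0.0237.
ΔP = f(L/D_h)(ρV²/2) = 0.0237·140.2/0.1226·1032 = 2.798e+04 Pa.
ΔP = 27.98 kPa.

ΔP ≈ 27.98 kPa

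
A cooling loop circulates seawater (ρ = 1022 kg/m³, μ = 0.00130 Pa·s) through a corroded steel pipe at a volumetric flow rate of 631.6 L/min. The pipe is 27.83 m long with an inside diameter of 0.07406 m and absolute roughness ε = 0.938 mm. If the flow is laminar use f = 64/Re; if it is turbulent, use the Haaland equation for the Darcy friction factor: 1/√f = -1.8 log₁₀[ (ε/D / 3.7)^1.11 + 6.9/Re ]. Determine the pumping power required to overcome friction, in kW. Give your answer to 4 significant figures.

P ≈ 0.5015 kW

Q = 631.6 L/min = 631.6/60000 = 0.01053 m³/s.
Cross-sectional area A = πD²/4 = π(0.07406)²/4 = 0.004308 m²; mean velocity V = Q/A = 0.01053/0.004308 = 2.444 m/s.
Reynolds number Re = ρVD/μ = 1022 · 2.444 · 0.07406 / 0.0013 = 1.423e+05.
Re > 4000 → turbulent. Relative roughness ε/D = 0.000938/0.07406 = 0.0127. Haaland: 1/√f = -1.8 log₁₀[(0.0127/3.7)^1.11 + 6.9/1.423e+05] = -1.8 log₁₀[0.00183 + 4.85e-05] = 4.906, so f = 0.04155.
Darcy-Weisbach: ΔP = f(L/D)(ρV²/2) = 0.04155·(27.83/0.07406)·(1022·2.444²/2) = 0.04155·375.8·3051 = 4.764e+04 Pa.
Pumping power P = QΔP = 0.01053·4.764e+04 = 501.52 W = 0.5015 kW.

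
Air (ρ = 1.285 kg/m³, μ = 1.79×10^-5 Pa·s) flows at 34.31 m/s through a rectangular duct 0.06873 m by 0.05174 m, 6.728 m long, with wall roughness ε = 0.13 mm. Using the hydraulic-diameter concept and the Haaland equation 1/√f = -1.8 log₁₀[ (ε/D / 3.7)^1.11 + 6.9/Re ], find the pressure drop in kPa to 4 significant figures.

Hydraulic diameter D_h = 4A/P = 4·(0.06873·0.05174)/(2·(0.06873+0.05174)) = 0.01422/0.2409 = 0.05904 m.
Re = ρVD_h/μ = 1.285·34.31·0.05904/1.79e-05 = 1.454e+05.
ε/D_h = 0.00013/0.05904 = 0.0022; Haaland gives 1/√f = -1.8 log₁₀[0.000263+4.75e-05] = 6.315, so f = 0.02508.
ΔP = f(L/D_h)(ρV²/2) = 0.02508·6.728/0.05904·756.3 = 2162 Pa.
ΔP = 2.162 kPa.

ΔP ≈ 2.162 kPa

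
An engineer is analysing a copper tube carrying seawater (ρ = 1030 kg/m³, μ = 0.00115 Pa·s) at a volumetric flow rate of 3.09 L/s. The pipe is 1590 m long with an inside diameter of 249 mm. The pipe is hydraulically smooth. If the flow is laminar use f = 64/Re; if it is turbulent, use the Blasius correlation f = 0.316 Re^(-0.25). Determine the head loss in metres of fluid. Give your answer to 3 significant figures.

Q = 3.09 L/s = 3.09/1000 = 0.00309 m³/s.
Cross-sectional area A = πD²/4 = π(0.249)²/4 = 0.0487 m²; mean velocity V = Q/A = 0.00309/0.0487 = 0.06346 m/s.
Reynolds number Re = ρVD/μ = 1030 · 0.06346 · 0.249 / 0.00115 = 1.415e+04.
Re > 4000 → turbulent. Smooth-pipe (Blasius): f = 0.316 Re^(-0.25) = 0.316/(1.415e+04)^0.25 = 0.02897.
Darcy-Weisbach: ΔP = f(L/D)(ρV²/2) = 0.02897·(1590/0.249)·(1030·0.06346²/2) = 0.02897·6386·2.074 = 383.6 Pa.
Head loss h_f = ΔP/(ρg) = 383.6/(1030·9.81) = 0.0380 m.

h_f ≈ 0.0380 m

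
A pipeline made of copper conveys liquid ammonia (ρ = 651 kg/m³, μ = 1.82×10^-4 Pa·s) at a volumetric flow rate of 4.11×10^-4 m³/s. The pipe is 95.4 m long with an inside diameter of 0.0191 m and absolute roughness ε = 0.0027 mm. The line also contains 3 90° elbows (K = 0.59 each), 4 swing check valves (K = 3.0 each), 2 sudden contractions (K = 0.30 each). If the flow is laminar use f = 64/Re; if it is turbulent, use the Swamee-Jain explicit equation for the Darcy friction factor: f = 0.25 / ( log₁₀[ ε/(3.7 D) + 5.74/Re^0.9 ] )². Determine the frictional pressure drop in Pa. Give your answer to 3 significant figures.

Cross-sectional area A = πD²/4 = π(0.0191)²/4 = 0.0002865 m²; mean velocity V = Q/A = 0.000411/0.0002865 = 1.434 m/s.
Reynolds number Re = ρVD/μ = 651 · 1.434 · 0.0191 / 0.000182 = 9.8e+04.
Re > 4000 → turbulent. Relative roughness ε/D = 2.7e-06/0.0191 = 0.000141. Swamee-Jain: f = 0.25/(log₁₀[0.000141/3.7 + 5.74/9.8e+04^0.9])² = 0.25/(log₁₀[3.82e-05 + 0.000185])² = 0.25/(-3.652)² = 0.01875.
Total minor-loss coefficient ΣK = 3·0.59 + 4·3 + 2·0.3 = 14.4.
ΔP = [f·L/D + ΣK]·(ρV²/2) = [0.01875·95.4/0.0191 + 14.4]·(651·1.434²/2) = [93.65 + 14.4]·669.8 = 7.235e+04 Pa.

ΔP ≈ 72300 Pa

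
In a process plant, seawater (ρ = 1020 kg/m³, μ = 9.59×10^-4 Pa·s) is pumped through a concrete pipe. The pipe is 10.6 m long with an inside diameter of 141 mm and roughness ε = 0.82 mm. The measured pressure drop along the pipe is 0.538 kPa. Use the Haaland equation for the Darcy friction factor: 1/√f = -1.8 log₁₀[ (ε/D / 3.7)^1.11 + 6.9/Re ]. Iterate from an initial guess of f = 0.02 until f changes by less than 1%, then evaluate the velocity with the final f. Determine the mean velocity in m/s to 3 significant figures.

V ≈ 0.656 m/s

Rearranging Darcy-Weisbach: V = √(2·ΔP·D/(f·L·ρ)). With ε/D = 0.00082/0.141 = 0.00582, iterate starting from f = 0.02:
  f = 0.02 → V = √(2·538·0.141/(0.02·10.6·1020)) = 0.8376 m/s; Re = ρVD/μ = 1.256e+05; f → 0.03249
  f = 0.03249 → V = 0.6572 m/s; Re = 9.856e+04; f → 0.03266
Converged (Δf/f < 1%). With the final f = 0.03266: V = √(2·538·0.141/(0.03266·10.6·1020)) = 0.6555 m/s.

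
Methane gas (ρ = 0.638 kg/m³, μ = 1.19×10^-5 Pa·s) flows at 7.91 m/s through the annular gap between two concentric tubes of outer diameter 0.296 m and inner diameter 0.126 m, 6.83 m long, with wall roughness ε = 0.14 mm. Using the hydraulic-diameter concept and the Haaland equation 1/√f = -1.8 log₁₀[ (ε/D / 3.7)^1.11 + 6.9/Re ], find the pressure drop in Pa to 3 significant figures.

ΔP ≈ 17.7 Pa

Hydraulic diameter D_h = 4A/P = D_o - D_i = 0.296 - 0.126 = 0.17 m.
Re = ρVD_h/μ = 0.638·7.91·0.17/1.19e-05 = 7.209e+04.
ε/D_h = 0.00014/0.17 = 0.000824; Haaland gives 1/√f = -1.8 log₁₀[8.82e-05+9.57e-05] = 6.724, so f = 0.02212.
ΔP = f(L/D_h)(ρV²/2) = 0.02212·6.83/0.17·19.96 = 17.74 Pa.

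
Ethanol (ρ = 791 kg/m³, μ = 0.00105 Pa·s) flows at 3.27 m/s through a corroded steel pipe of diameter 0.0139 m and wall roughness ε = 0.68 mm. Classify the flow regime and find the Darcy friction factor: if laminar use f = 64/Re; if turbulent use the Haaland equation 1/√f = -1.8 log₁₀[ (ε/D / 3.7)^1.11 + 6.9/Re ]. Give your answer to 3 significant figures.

f ≈ 0.0717

Re = ρVD/μ = 791·3.27·0.0139/0.00105 = 3.424e+04.
Re > 4000 → turbulent. ε/D = 0.00068/0.0139 = 0.0489; Haaland: 1/√f = -1.8 log₁₀[0.00822 + 0.000202] = 3.735, so f = 0.07169.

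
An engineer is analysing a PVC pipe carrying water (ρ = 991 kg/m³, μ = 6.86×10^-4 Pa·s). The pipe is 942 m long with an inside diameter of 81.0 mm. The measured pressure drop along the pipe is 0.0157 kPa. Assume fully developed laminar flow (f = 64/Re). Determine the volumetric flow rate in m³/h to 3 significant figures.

For laminar flow, f = 64/Re with Re = ρVD/μ, so Darcy-Weisbach reduces to ΔP = 32μLV/D². Solving for V: V = ΔP·D²/(32μL) = 15.7·(0.081)²/(32·0.000686·942) = 0.004981 m/s.
Check: Re = ρVD/μ = 991·0.004981·0.081/0.000686 = 582.9 < 2300, so the laminar assumption holds.
Q = V·A = 0.004981·(π/4·0.081²) = 2.567e-05 m³/s = 0.0924 m³/h.

Q ≈ 0.0924 m³/h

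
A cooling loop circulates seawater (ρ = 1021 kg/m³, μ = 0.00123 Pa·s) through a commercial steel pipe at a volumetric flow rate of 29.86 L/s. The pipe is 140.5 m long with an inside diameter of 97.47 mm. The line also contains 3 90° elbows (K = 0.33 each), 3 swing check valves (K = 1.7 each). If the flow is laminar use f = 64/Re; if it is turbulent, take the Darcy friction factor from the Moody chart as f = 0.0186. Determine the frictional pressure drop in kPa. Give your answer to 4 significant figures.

ΔP ≈ 269.0 kPa

Q = 29.86 L/s = 29.86/1000 = 0.02986 m³/s.
Cross-sectional area A = πD²/4 = π(0.09747)²/4 = 0.007462 m²; mean velocity V = Q/A = 0.02986/0.007462 = 4.002 m/s.
Reynolds number Re = ρVD/μ = 1021 · 4.002 · 0.09747 / 0.00123 = 3.238e+05.
Re > 4000 → turbulent; use the Moody-chart value f = 0.0186.
Total minor-loss coefficient ΣK = 3·0.33 + 3·1.7 = 6.09.
ΔP = [f·L/D + ΣK]·(ρV²/2) = [0.0186·140.5/0.09747 + 6.09]·(1021·4.002²/2) = [26.81 + 6.09]·8175 = 2.69e+05 Pa.
ΔP = 2.69e+05 Pa = 269.0 kPa.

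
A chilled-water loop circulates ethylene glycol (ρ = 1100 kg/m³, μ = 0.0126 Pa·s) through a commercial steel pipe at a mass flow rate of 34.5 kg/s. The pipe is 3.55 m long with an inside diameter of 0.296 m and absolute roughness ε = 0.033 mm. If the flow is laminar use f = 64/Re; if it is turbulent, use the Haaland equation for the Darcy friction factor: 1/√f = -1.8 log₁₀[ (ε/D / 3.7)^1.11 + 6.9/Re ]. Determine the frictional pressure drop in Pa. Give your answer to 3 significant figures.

ΔP ≈ 40.7 Pa

A = πD²/4 = π(0.296)²/4 = 0.06881 m²; mean velocity V = ṁ/(ρA) = 34.5/(1100 · 0.06881) = 0.4558 m/s.
Reynolds number Re = ρVD/μ = 1100 · 0.4558 · 0.296 / 0.0126 = 1.178e+04.
Re > 4000 → turbulent. Relative roughness ε/D = 3.3e-05/0.296 = 0.000111. Haaland: 1/√f = -1.8 log₁₀[(0.000111/3.7)^1.11 + 6.9/1.178e+04] = -1.8 log₁₀[9.59e-06 + 0.000586] = 5.805, so f = 0.02967.
Darcy-Weisbach: ΔP = f(L/D)(ρV²/2) = 0.02967·(3.55/0.296)·(1100·0.4558²/2) = 0.02967·11.99·114.3 = 40.66 Pa.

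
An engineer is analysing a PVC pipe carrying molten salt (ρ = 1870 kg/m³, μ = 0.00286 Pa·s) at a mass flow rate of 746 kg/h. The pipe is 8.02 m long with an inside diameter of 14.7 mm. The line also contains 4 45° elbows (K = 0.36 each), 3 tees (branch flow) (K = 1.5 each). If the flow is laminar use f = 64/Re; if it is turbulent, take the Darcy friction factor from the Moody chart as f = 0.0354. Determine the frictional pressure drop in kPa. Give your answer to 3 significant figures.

ṁ = 746 kg/h = 746/3600 = 0.2072 kg/s.
A = πD²/4 = π(0.0147)²/4 = 0.0001697 m²; mean velocity V = ṁ/(ρA) = 0.2072/(1870 · 0.0001697) = 0.6529 m/s.
Reynolds number Re = ρVD/μ = 1870 · 0.6529 · 0.0147 / 0.00286 = 6276.
Re > 4000 → turbulent; use the Moody-chart value f = 0.0354.
Total minor-loss coefficient ΣK = 4·0.36 + 3·1.5 = 5.94.
ΔP = [f·L/D + ΣK]·(ρV²/2) = [0.0354·8.02/0.0147 + 5.94]·(1870·0.6529²/2) = [19.31 + 5.94]·398.6 = 1.007e+04 Pa.
ΔP = 1.007e+04 Pa = 10.1 kPa.

ΔP ≈ 10.1 kPa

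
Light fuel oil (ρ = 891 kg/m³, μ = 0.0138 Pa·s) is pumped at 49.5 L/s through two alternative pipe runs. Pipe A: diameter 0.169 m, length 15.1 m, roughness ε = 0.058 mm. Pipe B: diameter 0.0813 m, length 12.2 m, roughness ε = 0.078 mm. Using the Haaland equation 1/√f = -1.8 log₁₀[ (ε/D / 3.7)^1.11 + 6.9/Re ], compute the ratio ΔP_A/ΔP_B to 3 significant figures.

ΔP_A/ΔP_B ≈ 0.0341

Pipe A: V = Q/A = 0.0495/0.02243 = 2.207 m/s; Re = 2.408e+04; ε/D = 0.000343; Haaland → f = 0.02527; ΔP_A = f(L/D)(ρV²/2) = 4898 Pa.
Pipe B: V = Q/A = 0.0495/0.005191 = 9.535 m/s; Re = 5.005e+04; ε/D = 0.000959; Haaland → f = 0.02361; ΔP_B = f(L/D)(ρV²/2) = 1.435e+05 Pa.
ΔP_A/ΔP_B = 4898/1.435e+05 = 0.0341.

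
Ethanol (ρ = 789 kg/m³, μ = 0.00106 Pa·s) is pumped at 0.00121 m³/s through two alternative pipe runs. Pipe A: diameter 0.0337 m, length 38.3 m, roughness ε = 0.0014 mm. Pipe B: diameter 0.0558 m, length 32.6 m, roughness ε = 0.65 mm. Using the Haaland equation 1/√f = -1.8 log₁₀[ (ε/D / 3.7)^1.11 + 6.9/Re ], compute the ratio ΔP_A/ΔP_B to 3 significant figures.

ΔP_A/ΔP_B ≈ 7.83

Pipe A: V = Q/A = 0.00121/0.000892 = 1.357 m/s; Re = 3.403e+04; ε/D = 4.15e-05; Haaland → f = 0.02271; ΔP_A = f(L/D)(ρV²/2) = 1.874e+04 Pa.
Pipe B: V = Q/A = 0.00121/0.002445 = 0.4948 m/s; Re = 2.055e+04; ε/D = 0.0116; Haaland → f = 0.04241; ΔP_B = f(L/D)(ρV²/2) = 2393 Pa.
ΔP_A/ΔP_B = 1.874e+04/2393 = 7.83.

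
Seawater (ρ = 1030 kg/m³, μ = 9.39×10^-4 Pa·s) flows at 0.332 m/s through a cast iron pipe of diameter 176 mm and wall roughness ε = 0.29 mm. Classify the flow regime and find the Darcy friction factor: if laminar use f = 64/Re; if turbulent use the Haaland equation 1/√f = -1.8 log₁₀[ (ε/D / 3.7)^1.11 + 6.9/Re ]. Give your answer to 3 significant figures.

f ≈ 0.0248

Re = ρVD/μ = 1030·0.332·0.176/0.000939 = 6.409e+04.
Re > 4000 → turbulent. ε/D = 0.00029/0.176 = 0.00165; Haaland: 1/√f = -1.8 log₁₀[0.000191 + 0.000108] = 6.346, so f = 0.02483.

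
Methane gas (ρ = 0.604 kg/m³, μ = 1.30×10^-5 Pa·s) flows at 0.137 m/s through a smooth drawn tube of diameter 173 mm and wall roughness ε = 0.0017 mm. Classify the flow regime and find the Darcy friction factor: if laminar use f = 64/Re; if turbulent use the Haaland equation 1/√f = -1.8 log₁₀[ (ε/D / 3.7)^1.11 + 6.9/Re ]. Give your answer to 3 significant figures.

f ≈ 0.0581

Re = ρVD/μ = 0.604·0.137·0.173/1.3e-05 = 1101.
Re < 2300 → laminar, so f = 64/Re = 0.05812 (roughness is irrelevant in laminar flow).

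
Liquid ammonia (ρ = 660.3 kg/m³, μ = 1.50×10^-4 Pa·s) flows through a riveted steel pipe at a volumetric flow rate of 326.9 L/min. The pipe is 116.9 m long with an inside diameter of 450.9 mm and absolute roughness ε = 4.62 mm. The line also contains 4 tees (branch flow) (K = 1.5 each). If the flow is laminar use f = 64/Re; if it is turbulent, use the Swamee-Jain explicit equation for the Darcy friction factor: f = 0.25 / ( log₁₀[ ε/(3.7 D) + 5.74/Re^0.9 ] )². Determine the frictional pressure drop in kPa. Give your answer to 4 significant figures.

Q = 326.9 L/min = 326.9/60000 = 0.005448 m³/s.
Cross-sectional area A = πD²/4 = π(0.4509)²/4 = 0.1597 m²; mean velocity V = Q/A = 0.005448/0.1597 = 0.03412 m/s.
Reynolds number Re = ρVD/μ = 660.3 · 0.03412 · 0.4509 / 0.00015 = 6.772e+04.
Re > 4000 → turbulent. Relative roughness ε/D = 0.00462/0.4509 = 0.0102. Swamee-Jain: f = 0.25/(log₁₀[0.0102/3.7 + 5.74/6.772e+04^0.9])² = 0.25/(log₁₀[0.00277 + 0.000258])² = 0.25/(-2.519)² = 0.0394.
Total minor-loss coefficient ΣK = 4·1.5 = 6.
ΔP = [f·L/D + ΣK]·(ρV²/2) = [0.0394·116.9/0.4509 + 6]·(660.3·0.03412²/2) = [10.21 + 6]·0.3844 = 6.232 Pa.
ΔP = 6.232 Pa = 0.006232 kPa.

ΔP ≈ 0.006232 kPa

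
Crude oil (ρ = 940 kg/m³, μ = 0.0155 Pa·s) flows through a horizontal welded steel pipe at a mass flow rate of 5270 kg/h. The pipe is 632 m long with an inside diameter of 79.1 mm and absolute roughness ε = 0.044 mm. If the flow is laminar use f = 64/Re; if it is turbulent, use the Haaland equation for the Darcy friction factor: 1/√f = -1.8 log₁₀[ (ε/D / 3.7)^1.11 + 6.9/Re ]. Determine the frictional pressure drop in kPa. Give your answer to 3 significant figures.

ΔP ≈ 15.9 kPa

ṁ = 5270 kg/h = 5270/3600 = 1.464 kg/s.
A = πD²/4 = π(0.0791)²/4 = 0.004914 m²; mean velocity V = ṁ/(ρA) = 1.464/(940 · 0.004914) = 0.3169 m/s.
Reynolds number Re = ρVD/μ = 940 · 0.3169 · 0.0791 / 0.0155 = 1520.
Re < 2300 → laminar flow, so f = 64/Re = 64/1520 = 0.0421 (the turbulent correlation is not needed).
Darcy-Weisbach: ΔP = f(L/D)(ρV²/2) = 0.0421·(632/0.0791)·(940·0.3169²/2) = 0.0421·7990·47.2 = 1.588e+04 Pa.
ΔP = 1.588e+04 Pa = 15.9 kPa.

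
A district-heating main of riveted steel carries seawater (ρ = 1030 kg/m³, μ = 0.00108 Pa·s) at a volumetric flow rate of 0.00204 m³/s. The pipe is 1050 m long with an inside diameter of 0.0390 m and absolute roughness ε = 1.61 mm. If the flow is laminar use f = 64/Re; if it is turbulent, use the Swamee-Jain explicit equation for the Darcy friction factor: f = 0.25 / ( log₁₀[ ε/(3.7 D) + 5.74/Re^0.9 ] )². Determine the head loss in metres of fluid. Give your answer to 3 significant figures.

h_f ≈ 265 m

Cross-sectional area A = πD²/4 = π(0.039)²/4 = 0.001195 m²; mean velocity V = Q/A = 0.00204/0.001195 = 1.708 m/s.
Reynolds number Re = ρVD/μ = 1030 · 1.708 · 0.039 / 0.00108 = 6.352e+04.
Re > 4000 → turbulent. Relative roughness ε/D = 0.00161/0.039 = 0.0413. Swamee-Jain: f = 0.25/(log₁₀[0.0413/3.7 + 5.74/6.352e+04^0.9])² = 0.25/(log₁₀[0.0112 + 0.000273])² = 0.25/(-1.942)² = 0.06629.
Darcy-Weisbach: ΔP = f(L/D)(ρV²/2) = 0.06629·(1050/0.039)·(1030·1.708²/2) = 0.06629·2.692e+04·1502 = 2.681e+06 Pa.
Head loss h_f = ΔP/(ρg) = 2.681e+06/(1030·9.81) = 265 m.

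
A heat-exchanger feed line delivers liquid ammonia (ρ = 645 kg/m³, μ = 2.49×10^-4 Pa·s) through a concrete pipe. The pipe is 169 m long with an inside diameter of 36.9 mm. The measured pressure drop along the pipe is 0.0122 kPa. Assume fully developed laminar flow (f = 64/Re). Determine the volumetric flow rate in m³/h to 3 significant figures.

Q ≈ 0.0475 m³/h

For laminar flow, f = 64/Re with Re = ρVD/μ, so Darcy-Weisbach reduces to ΔP = 32μLV/D². Solving for V: V = ΔP·D²/(32μL) = 12.2·(0.0369)²/(32·0.000249·169) = 0.01234 m/s.
Check: Re = ρVD/μ = 645·0.01234·0.0369/0.000249 = 1179 < 2300, so the laminar assumption holds.
Q = V·A = 0.01234·(π/4·0.0369²) = 1.319e-05 m³/s = 0.0475 m³/h.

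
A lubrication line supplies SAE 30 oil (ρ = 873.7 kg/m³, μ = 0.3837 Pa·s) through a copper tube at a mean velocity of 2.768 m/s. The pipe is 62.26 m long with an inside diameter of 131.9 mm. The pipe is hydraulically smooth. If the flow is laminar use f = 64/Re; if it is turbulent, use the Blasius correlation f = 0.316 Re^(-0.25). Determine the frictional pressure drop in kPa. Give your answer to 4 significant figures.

Reynolds number Re = ρVD/μ = 873.7 · 2.768 · 0.1319 / 0.384 = 831.3.
Re < 2300 → laminar flow, so f = 64/Re = 64/831.3 = 0.07698 (the turbulent correlation is not needed).
Darcy-Weisbach: ΔP = f(L/D)(ρV²/2) = 0.07698·(62.26/0.1319)·(873.7·2.768²/2) = 0.07698·472·3347 = 1.216e+05 Pa.
ΔP = 1.216e+05 Pa = 121.6 kPa.

ΔP ≈ 121.6 kPa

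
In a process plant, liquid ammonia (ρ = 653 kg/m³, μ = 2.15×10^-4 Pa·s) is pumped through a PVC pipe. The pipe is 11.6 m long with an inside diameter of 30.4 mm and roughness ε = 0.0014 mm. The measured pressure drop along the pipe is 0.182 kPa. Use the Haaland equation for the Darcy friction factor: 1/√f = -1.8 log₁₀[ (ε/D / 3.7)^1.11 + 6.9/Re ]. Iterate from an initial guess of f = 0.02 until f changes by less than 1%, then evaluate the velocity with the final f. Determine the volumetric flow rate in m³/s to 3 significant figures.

Rearranging Darcy-Weisbach: V = √(2·ΔP·D/(f·L·ρ)). With ε/D = 1.4e-06/0.0304 = 4.61e-05, iterate starting from f = 0.02:
  f = 0.02 → V = √(2·182·0.0304/(0.02·11.6·653)) = 0.2703 m/s; Re = ρVD/μ = 2.495e+04; f → 0.02445
  f = 0.02445 → V = 0.2444 m/s; Re = 2.257e+04; f → 0.02506
  f = 0.02506 → V = 0.2414 m/s; Re = 2.229e+04; f → 0.02513
Converged (Δf/f < 1%). With the final f = 0.02513: V = √(2·182·0.0304/(0.02513·11.6·653)) = 0.2411 m/s.
Q = V·A = 0.2411·(π/4·0.0304²) = 0.000175 m³/s = 1.75×10^-4 m³/s.

Q ≈ 1.75×10^-4 m³/s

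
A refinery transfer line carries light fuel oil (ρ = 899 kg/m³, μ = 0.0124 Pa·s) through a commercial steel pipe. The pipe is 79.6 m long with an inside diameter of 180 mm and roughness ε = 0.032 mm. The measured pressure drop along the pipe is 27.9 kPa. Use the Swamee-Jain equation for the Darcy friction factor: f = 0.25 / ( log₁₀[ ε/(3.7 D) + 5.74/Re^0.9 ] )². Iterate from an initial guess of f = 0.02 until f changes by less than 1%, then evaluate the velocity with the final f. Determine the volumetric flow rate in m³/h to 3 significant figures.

Q ≈ 223 m³/h

Rearranging Darcy-Weisbach: V = √(2·ΔP·D/(f·L·ρ)). With ε/D = 3.2e-05/0.18 = 0.000178, iterate starting from f = 0.02:
  f = 0.02 → V = √(2·2.79e+04·0.18/(0.02·79.6·899)) = 2.649 m/s; Re = ρVD/μ = 3.457e+04; f → 0.02318
  f = 0.02318 → V = 2.461 m/s; Re = 3.211e+04; f → 0.02356
  f = 0.02356 → V = 2.441 m/s; Re = 3.185e+04; f → 0.0236
Converged (Δf/f < 1%). With the final f = 0.0236: V = √(2·2.79e+04·0.18/(0.0236·79.6·899)) = 2.439 m/s.
Q = V·A = 2.439·(π/4·0.18²) = 0.06206 m³/s = 223 m³/h.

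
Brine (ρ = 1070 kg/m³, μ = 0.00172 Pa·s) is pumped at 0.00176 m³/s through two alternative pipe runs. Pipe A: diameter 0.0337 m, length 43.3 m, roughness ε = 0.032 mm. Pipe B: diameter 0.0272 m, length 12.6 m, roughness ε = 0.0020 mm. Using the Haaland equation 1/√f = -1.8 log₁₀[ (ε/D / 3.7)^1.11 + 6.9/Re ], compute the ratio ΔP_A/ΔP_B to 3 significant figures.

Pipe A: V = Q/A = 0.00176/0.000892 = 1.973 m/s; Re = 4.137e+04; ε/D = 0.00095; Haaland → f = 0.02424; ΔP_A = f(L/D)(ρV²/2) = 6.487e+04 Pa.
Pipe B: V = Q/A = 0.00176/0.0005811 = 3.029 m/s; Re = 5.125e+04; ε/D = 7.35e-05; Haaland → f = 0.0208; ΔP_B = f(L/D)(ρV²/2) = 4.73e+04 Pa.
ΔP_A/ΔP_B = 6.487e+04/4.73e+04 = 1.37.

ΔP_A/ΔP_B ≈ 1.37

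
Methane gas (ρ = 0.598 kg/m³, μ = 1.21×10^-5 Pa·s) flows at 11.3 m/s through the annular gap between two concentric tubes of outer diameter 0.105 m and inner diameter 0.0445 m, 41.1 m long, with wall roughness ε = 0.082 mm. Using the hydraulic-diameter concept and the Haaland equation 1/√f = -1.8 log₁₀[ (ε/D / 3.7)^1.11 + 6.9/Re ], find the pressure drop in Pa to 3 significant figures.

Hydraulic diameter D_h = 4A/P = D_o - D_i = 0.105 - 0.0445 = 0.0605 m.
Re = ρVD_h/μ = 0.598·11.3·0.0605/1.21e-05 = 3.379e+04.
ε/D_h = 8.2e-05/0.0605 = 0.00136; Haaland gives 1/√f = -1.8 log₁₀[0.000153+0.000204] = 6.204, so f = 0.02598.
ΔP = f(L/D_h)(ρV²/2) = 0.02598·41.1/0.0605·38.18 = 673.9 Pa.

ΔP ≈ 674 Pa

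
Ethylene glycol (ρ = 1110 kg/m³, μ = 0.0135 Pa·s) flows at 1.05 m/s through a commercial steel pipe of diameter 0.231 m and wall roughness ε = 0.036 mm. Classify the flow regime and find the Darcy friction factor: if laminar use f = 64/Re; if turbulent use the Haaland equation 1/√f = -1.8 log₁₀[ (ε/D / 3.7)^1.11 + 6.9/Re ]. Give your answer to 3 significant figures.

Re = ρVD/μ = 1110·1.05·0.231/0.0135 = 1.994e+04.
Re > 4000 → turbulent. ε/D = 3.6e-05/0.231 = 0.000156; Haaland: 1/√f = -1.8 log₁₀[1.39e-05 + 0.000346] = 6.199, so f = 0.02602.

f ≈ 0.0260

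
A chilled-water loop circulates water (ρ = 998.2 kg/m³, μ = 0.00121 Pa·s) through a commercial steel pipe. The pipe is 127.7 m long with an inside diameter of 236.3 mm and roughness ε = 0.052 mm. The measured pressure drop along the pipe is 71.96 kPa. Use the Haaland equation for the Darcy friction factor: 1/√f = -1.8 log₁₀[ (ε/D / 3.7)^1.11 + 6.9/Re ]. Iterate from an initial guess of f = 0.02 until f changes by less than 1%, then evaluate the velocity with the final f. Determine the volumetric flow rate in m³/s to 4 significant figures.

Rearranging Darcy-Weisbach: V = √(2·ΔP·D/(f·L·ρ)). With ε/D = 5.2e-05/0.2363 = 0.00022, iterate starting from f = 0.02:
  f = 0.02 → V = √(2·7.196e+04·0.2363/(0.02·127.7·998.2)) = 3.652 m/s; Re = ρVD/μ = 7.12e+05; f → 0.0151
  f = 0.0151 → V = 4.204 m/s; Re = 8.195e+05; f → 0.01497
Converged (Δf/f < 1%). With the final f = 0.01497: V = √(2·7.196e+04·0.2363/(0.01497·127.7·998.2)) = 4.221 m/s.
Q = V·A = 4.221·(π/4·0.2363²) = 0.1851 m³/s = 0.1851 m³/s.

Q ≈ 0.1851 m³/s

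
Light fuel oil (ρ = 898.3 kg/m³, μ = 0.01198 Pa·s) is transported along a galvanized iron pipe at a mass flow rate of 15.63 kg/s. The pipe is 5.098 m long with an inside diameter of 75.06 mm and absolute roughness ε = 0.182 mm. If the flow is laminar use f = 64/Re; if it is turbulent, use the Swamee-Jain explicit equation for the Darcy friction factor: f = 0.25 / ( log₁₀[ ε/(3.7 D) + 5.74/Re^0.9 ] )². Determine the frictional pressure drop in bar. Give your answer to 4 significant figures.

A = πD²/4 = π(0.07506)²/4 = 0.004425 m²; mean velocity V = ṁ/(ρA) = 15.63/(898.3 · 0.004425) = 3.932 m/s.
Reynolds number Re = ρVD/μ = 898.3 · 3.932 · 0.07506 / 0.012 = 2.213e+04.
Re > 4000 → turbulent. Relative roughness ε/D = 0.000182/0.07506 = 0.00242. Swamee-Jain: f = 0.25/(log₁₀[0.00242/3.7 + 5.74/2.213e+04^0.9])² = 0.25/(log₁₀[0.000655 + 0.000705])² = 0.25/(-2.866)² = 0.03043.
Darcy-Weisbach: ΔP = f(L/D)(ρV²/2) = 0.03043·(5.098/0.07506)·(898.3·3.932²/2) = 0.03043·67.92·6945 = 1.435e+04 Pa.
ΔP = 1.435e+04 Pa = 0.1435 bar.

ΔP ≈ 0.1435 bar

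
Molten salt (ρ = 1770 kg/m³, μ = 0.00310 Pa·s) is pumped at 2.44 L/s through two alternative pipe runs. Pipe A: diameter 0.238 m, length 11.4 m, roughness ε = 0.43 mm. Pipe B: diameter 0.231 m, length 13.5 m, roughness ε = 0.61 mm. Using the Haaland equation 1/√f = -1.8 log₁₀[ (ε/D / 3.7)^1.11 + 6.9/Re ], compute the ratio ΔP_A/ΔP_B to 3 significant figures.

Pipe A: V = Q/A = 0.00244/0.04449 = 0.05485 m/s; Re = 7453; ε/D = 0.00181; Haaland → f = 0.0356; ΔP_A = f(L/D)(ρV²/2) = 4.54 Pa.
Pipe B: V = Q/A = 0.00244/0.04191 = 0.05822 m/s; Re = 7679; ε/D = 0.00264; Haaland → f = 0.03636; ΔP_B = f(L/D)(ρV²/2) = 6.374 Pa.
ΔP_A/ΔP_B = 4.54/6.374 = 0.712.

ΔP_A/ΔP_B ≈ 0.712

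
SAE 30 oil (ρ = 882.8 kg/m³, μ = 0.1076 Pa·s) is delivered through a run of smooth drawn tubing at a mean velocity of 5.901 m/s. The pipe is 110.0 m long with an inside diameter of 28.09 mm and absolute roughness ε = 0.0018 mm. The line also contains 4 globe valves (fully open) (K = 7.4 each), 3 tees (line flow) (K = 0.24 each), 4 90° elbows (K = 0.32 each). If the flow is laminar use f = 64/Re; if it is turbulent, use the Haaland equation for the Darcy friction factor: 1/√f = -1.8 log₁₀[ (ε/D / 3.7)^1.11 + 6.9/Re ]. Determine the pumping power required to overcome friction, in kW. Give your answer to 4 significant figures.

Reynolds number Re = ρVD/μ = 882.8 · 5.901 · 0.02809 / 0.108 = 1360.
Re < 2300 → laminar flow, so f = 64/Re = 64/1360 = 0.04706 (the turbulent correlation is not needed).
Total minor-loss coefficient ΣK = 4·7.4 + 3·0.24 + 4·0.32 = 31.6.
ΔP = [f·L/D + ΣK]·(ρV²/2) = [0.04706·110/0.02809 + 31.6]·(882.8·5.901²/2) = [184.3 + 31.6]·1.537e+04 = 3.318e+06 Pa.
Q = V·A = 5.901·0.0006197 = 0.003657 m³/s.
Pumping power P = QΔP = 0.003657·3.318e+06 = 12135 W = 12.13 kW.

P ≈ 12.13 kW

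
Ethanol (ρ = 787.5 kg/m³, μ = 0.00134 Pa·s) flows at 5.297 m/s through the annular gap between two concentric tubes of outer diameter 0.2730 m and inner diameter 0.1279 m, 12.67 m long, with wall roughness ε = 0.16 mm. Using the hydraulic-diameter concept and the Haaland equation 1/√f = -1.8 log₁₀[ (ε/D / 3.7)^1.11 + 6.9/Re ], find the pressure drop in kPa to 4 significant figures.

Hydraulic diameter D_h = 4A/P = D_o - D_i = 0.273 - 0.1279 = 0.1451 m.
Re = ρVD_h/μ = 787.5·5.297·0.1451/0.00134 = 4.517e+05.
ε/D_h = 0.00016/0.1451 = 0.0011; Haaland gives 1/√f = -1.8 log₁₀[0.000122+1.53e-05] = 6.952, so f = 0.02069.
ΔP = f(L/D_h)(ρV²/2) = 0.02069·12.67/0.1451·1.105e+04 = 1.996e+04 Pa.
ΔP = 19.96 kPa.

ΔP ≈ 19.96 kPa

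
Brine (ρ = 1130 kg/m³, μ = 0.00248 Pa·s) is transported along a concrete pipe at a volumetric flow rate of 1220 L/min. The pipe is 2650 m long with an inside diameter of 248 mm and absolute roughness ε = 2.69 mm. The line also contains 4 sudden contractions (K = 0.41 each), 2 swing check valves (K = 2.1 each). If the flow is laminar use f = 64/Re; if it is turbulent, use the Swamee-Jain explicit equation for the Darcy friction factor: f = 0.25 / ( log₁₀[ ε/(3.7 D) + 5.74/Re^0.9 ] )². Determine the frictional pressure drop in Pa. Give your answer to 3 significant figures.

ΔP ≈ 43900 Pa

Q = 1220 L/min = 1220/60000 = 0.02033 m³/s.
Cross-sectional area A = πD²/4 = π(0.248)²/4 = 0.04831 m²; mean velocity V = Q/A = 0.02033/0.04831 = 0.4209 m/s.
Reynolds number Re = ρVD/μ = 1130 · 0.4209 · 0.248 / 0.00248 = 4.757e+04.
Re > 4000 → turbulent. Relative roughness ε/D = 0.00269/0.248 = 0.0108. Swamee-Jain: f = 0.25/(log₁₀[0.0108/3.7 + 5.74/4.757e+04^0.9])² = 0.25/(log₁₀[0.00293 + 0.000354])² = 0.25/(-2.483)² = 0.04054.
Total minor-loss coefficient ΣK = 4·0.41 + 2·2.1 = 5.84.
ΔP = [f·L/D + ΣK]·(ρV²/2) = [0.04054·2650/0.248 + 5.84]·(1130·0.4209²/2) = [433.2 + 5.84]·100.1 = 4.395e+04 Pa.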